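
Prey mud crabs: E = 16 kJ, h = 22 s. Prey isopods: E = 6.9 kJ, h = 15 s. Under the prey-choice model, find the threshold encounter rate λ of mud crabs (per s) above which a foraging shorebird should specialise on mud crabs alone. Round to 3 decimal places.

At the threshold, the rate on mud crabs alone equals the profitability of isopods: λ·16/(1 + λ·22) = 6.9/15 = 0.46.
Rearranging, λ(16 − 0.46×22) = 0.46, so λ = 0.46/5.88 = 0.07823 per s.

0.078 per s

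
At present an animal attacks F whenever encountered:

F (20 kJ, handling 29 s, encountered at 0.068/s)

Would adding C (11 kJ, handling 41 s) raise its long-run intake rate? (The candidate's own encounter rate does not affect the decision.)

No

Intake rate on the current diet: R = (0.068×20) / (1 + 0.068×29) = 1.36/2.972 = 0.4576 kJ/s.
C: E/h = 11/41 = 0.2683 kJ/s.
Since 0.2683 < R, time spent handling C is better spent searching.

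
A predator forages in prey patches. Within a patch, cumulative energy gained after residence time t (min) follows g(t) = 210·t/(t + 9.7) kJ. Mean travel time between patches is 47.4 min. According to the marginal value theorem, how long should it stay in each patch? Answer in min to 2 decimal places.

Maximise g(t)/(T+t): set derivative to zero → g'(t)(T+t) = g(t).
g'(t) = 210·9.7/(t + 9.7)². Setting 210·9.7/(t+9.7)² = 210t/[(t+9.7)(47.4+t)] gives 9.7(47.4+t) = t(t+9.7), so t² = 9.7×47.4 = 459.8.
t* = √459.8 = 21.44 min.

21.44 min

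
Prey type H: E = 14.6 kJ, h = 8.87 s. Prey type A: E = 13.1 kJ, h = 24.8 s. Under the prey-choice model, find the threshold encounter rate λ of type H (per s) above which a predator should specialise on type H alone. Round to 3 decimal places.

0.053 per s

Drop type A once their profitability E₂/h₂ falls below the rate achievable on type H alone: E₂/h₂ = λE₁/(1 + λh₁).
Solve for λ: λE₁h₂ = E₂(1 + λh₁) → λ(E₁h₂ − E₂h₁) = E₂ → λ = E₂/(E₁h₂ − E₂h₁).
λ = 13.1/(14.6×24.8 − 13.1×8.87) = 13.1/245.9 = 0.05328 per s.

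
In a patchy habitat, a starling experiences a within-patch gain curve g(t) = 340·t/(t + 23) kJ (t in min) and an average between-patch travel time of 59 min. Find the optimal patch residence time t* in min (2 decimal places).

By the marginal value theorem, leave when the instantaneous gain rate g'(t) equals the habitat-wide average g(t)/(T + t).
g'(t) = 340·23/(t + 23)². Setting 340·23/(t+23)² = 340t/[(t+23)(59+t)] gives 23(59+t) = t(t+23), so t² = 23×59 = 1357.
t* = √1357 = 36.84 min.

36.84 min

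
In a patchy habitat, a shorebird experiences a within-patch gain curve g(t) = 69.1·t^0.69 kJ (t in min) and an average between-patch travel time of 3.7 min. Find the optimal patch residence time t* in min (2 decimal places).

8.24 min

By the marginal value theorem, leave when the instantaneous gain rate g'(t) equals the habitat-wide average g(t)/(T + t).
g'(t) = 0.69·69.1·t^-0.31. Setting 0.69·69.1·t^-0.31 = 69.1·t^0.69/(3.7+t) gives 0.69(3.7+t) = t, so 0.31·t = 0.69×3.7.
t* = 0.69×3.7/0.31 = 8.235 min.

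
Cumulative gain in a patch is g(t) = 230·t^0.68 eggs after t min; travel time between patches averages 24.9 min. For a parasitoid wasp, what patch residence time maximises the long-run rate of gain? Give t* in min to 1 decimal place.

52.9 min

Maximise g(t)/(T+t): set derivative to zero → g'(t)(T+t) = g(t).
g'(t) = 0.68·230·t^-0.32. Setting 0.68·230·t^-0.32 = 230·t^0.68/(24.9+t) gives 0.68(24.9+t) = t, so 0.32·t = 0.68×24.9.
t* = 0.68×24.9/0.32 = 52.91 min.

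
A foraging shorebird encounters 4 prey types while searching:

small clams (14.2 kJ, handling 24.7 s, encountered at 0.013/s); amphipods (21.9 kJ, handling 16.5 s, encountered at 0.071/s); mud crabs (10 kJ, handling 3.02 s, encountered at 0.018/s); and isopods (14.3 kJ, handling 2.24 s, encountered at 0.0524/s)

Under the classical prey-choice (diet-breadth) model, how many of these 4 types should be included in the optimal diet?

3

E/h in descending order: isopods 6.38, mud crabs 3.31, amphipods 1.33, small clams 0.575 kJ/s. The optimal diet is the largest prefix of this list for which every included type satisfies E_i/h_i > R on the types above it.
Rate on top 1: 0.6706. mud crabs: 3.31 > 0.6706 → include.
Rate on top 2: 0.7931. amphipods: 1.33 > 0.7931 → include.
Rate on top 3: 1.06. small clams: 0.575 < 1.06 → exclude; stop.
Optimal diet: isopods, mud crabs, amphipods — 3 of 4 types.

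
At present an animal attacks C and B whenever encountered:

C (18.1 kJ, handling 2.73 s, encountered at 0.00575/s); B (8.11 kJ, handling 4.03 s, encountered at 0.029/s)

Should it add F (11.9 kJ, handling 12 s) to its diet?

Yes

Current rate: (0.00575×18.1 + 0.029×8.11)/(1 + 0.00575×2.73 + 0.029×4.03) = 0.2996 kJ/s.
Profitability of F: 11.9/12 = 0.9917 kJ/s.
Since 0.9917 > R, including F increases the long-run rate.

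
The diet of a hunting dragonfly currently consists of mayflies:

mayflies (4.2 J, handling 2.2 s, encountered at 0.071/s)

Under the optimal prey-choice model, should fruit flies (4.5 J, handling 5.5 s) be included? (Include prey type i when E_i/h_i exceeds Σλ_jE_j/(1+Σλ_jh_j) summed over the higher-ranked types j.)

Yes

On mayflies alone, R = ΣλE/(1+Σλh) = 0.2982/1.156 = 0.2579 J/s.
fruit flies: E/h = 4.5/5.5 = 0.8182 J/s.
0.8182 > 0.2579, so adding fruit flies raises the average — include it.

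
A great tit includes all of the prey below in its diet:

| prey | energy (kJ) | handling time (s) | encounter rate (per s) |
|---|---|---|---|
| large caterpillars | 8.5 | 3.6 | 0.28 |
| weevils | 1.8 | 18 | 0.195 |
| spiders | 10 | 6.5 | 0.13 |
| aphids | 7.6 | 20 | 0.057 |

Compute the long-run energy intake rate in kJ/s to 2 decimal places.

R = Σλ_iE_i / (1 + Σλ_ih_i)
Numerator: 0.28×8.5 + 0.195×1.8 + 0.13×10 + 0.057×7.6 = 4.464
Denominator: 1 + 0.28×3.6 + 0.195×18 + 0.13×6.5 + 0.057×20 = 7.503
R = 4.464/7.503 = 0.595 kJ/s

0.59 kJ/s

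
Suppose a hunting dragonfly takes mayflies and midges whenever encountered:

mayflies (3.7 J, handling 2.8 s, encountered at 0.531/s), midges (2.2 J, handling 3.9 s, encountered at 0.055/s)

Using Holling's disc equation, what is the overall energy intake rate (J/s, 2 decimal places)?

R = Σλ_iE_i / (1 + Σλ_ih_i)
Numerator: 0.531×3.7 + 0.055×2.2 = 2.086
Denominator: 1 + 0.531×2.8 + 0.055×3.9 = 2.701
R = 2.086/2.701 = 0.7721 J/s

0.77 J/s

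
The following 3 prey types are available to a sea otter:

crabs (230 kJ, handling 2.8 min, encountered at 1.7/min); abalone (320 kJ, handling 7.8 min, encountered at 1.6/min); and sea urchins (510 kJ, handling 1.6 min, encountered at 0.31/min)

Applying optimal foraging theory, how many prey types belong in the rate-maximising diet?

1

Profitabilities (E/h, kJ/min): sea urchins 319, crabs 82.1, abalone 41. Add prey in this order while the next type's profitability exceeds the intake rate on those already taken.
Rate on top 1: 105.7. crabs: 82.1 < 105.7 → exclude; stop.
Optimal diet: sea urchins — 1 of 3 types.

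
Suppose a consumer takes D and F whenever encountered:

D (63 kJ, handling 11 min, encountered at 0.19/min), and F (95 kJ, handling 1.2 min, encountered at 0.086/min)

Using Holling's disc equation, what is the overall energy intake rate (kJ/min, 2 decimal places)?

6.31 kJ/min

Energy encountered per unit search time: 0.19×63 + 0.086×95 = 20.14 kJ/min.
Handling time per unit search time: 0.19×11 + 0.086×1.2 = 2.193.
Rate = 20.14/(1 + 2.193) = 6.307 kJ/min.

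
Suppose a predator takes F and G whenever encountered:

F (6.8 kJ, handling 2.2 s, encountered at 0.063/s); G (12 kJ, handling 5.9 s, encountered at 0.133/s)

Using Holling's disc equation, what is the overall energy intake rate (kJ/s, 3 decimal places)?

1.053 kJ/s

R = Σλ_iE_i / (1 + Σλ_ih_i)
Numerator: 0.063×6.8 + 0.133×12 = 2.024
Denominator: 1 + 0.063×2.2 + 0.133×5.9 = 1.923
R = 2.024/1.923 = 1.053 kJ/s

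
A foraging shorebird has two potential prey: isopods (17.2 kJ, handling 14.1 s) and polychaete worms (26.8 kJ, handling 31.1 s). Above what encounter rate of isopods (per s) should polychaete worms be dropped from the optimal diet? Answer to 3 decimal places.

0.171 per s

Drop polychaete worms once their profitability E₂/h₂ falls below the rate achievable on isopods alone: E₂/h₂ = λE₁/(1 + λh₁).
Solve for λ: λE₁h₂ = E₂(1 + λh₁) → λ(E₁h₂ − E₂h₁) = E₂ → λ = E₂/(E₁h₂ − E₂h₁).
λ = 26.8/(17.2×31.1 − 26.8×14.1) = 26.8/157 = 0.1707 per s.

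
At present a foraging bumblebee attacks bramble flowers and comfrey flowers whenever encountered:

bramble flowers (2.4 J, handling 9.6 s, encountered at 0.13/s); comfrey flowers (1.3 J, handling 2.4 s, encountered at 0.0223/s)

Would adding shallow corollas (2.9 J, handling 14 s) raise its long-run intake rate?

Yes

Current rate: (0.13×2.4 + 0.0223×1.3)/(1 + 0.13×9.6 + 0.0223×2.4) = 0.1482 J/s.
Profitability of shallow corollas: 2.9/14 = 0.2071 J/s.
0.2071 > 0.1482, so adding shallow corollas raises the average — include it.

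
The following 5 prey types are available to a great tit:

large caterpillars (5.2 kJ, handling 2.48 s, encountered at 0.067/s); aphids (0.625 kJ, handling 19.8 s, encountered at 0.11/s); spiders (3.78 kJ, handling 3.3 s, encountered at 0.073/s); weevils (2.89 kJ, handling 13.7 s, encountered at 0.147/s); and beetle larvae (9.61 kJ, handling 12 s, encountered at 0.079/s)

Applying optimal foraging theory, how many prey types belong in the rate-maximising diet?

3

E/h in descending order: large caterpillars 2.1, spiders 1.15, beetle larvae 0.801, weevils 0.211, aphids 0.0316 kJ/s. The optimal diet is the largest prefix of this list for which every included type satisfies E_i/h_i > R on the types above it.
Rate on top 1: 0.2988. spiders: 1.15 > 0.2988 → include.
Rate on top 2: 0.4437. beetle larvae: 0.801 > 0.4437 → include.
Rate on top 3: 0.5875. weevils: 0.211 < 0.5875 → exclude; stop.
Optimal diet: large caterpillars, spiders, beetle larvae — 3 of 5 types.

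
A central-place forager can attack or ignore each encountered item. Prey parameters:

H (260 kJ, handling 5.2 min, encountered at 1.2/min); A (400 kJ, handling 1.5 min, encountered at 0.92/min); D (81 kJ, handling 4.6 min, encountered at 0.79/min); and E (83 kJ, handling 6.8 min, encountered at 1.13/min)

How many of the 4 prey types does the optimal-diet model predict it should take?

1

Profitabilities (E/h, kJ/min): A 267, H 50, D 17.6, E 12.2. Add prey in this order while the next type's profitability exceeds the intake rate on those already taken.
Rate on top 1: 154.6. H: 50 < 154.6 → exclude; stop.
Optimal diet: A — 1 of 4 types.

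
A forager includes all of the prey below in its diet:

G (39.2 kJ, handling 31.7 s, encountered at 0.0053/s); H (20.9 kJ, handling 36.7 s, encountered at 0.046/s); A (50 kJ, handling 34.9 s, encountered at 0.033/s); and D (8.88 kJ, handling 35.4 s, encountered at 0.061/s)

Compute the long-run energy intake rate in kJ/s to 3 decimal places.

0.545 kJ/s

Energy encountered per unit search time: 0.0053×39.2 + 0.046×20.9 + 0.033×50 + 0.061×8.88 = 3.361 kJ/s.
Handling time per unit search time: 0.0053×31.7 + 0.046×36.7 + 0.033×34.9 + 0.061×35.4 = 5.167.
Rate = 3.361/(1 + 5.167) = 0.5449 kJ/s.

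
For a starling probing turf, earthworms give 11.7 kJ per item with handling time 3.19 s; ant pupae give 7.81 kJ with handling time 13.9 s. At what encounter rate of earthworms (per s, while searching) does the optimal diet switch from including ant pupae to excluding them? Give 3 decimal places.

0.057 per s

Drop ant pupae once their profitability E₂/h₂ falls below the rate achievable on earthworms alone: E₂/h₂ = λE₁/(1 + λh₁).
Solve for λ: λE₁h₂ = E₂(1 + λh₁) → λ(E₁h₂ − E₂h₁) = E₂ → λ = E₂/(E₁h₂ − E₂h₁).
λ = 7.81/(11.7×13.9 − 7.81×3.19) = 7.81/137.7 = 0.05671 per s.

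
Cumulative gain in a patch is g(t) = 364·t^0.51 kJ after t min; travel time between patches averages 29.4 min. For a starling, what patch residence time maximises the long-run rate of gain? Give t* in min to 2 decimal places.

Optimal t* satisfies g'(t*) = g(t*)/(T + t*).
g'(t) = 0.51·364·t^-0.49. Setting 0.51·364·t^-0.49 = 364·t^0.51/(29.4+t) gives 0.51(29.4+t) = t, so 0.49·t = 0.51×29.4.
t* = 0.51×29.4/0.49 = 30.6 min.

30.60 min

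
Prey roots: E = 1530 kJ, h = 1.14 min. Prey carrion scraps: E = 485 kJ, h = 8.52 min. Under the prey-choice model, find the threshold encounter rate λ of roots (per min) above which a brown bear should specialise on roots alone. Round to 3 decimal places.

0.039 per min

The zero-one rule: include carrion scraps iff E₂/h₂ > λE₁/(1+λh₁). Equality gives the switch point.
λE₁h₂ = E₂ + λE₂h₁ ⇒ λ = E₂/(E₁h₂ − E₂h₁) = 485/(1.304e+04 − 552.9) = 0.03885 per min.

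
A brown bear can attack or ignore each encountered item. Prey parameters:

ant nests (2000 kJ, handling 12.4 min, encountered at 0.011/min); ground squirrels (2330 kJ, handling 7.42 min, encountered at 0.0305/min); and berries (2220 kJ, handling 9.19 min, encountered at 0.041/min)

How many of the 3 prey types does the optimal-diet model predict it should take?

E/h in descending order: ground squirrels 314, berries 242, ant nests 161 kJ/min. The optimal diet is the largest prefix of this list for which every included type satisfies E_i/h_i > R on the types above it.
Rate on top 1: 57.95. berries: 242 > 57.95 → include.
Rate on top 2: 101.1. ant nests: 161 > 101.1 → include.
Optimal diet: ground squirrels, berries, ant nests — 3 of 3 types.

3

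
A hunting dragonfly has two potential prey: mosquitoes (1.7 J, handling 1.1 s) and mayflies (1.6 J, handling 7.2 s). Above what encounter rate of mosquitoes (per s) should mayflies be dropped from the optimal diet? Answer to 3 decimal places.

Drop mayflies once their profitability E₂/h₂ falls below the rate achievable on mosquitoes alone: E₂/h₂ = λE₁/(1 + λh₁).
Solve for λ: λE₁h₂ = E₂(1 + λh₁) → λ(E₁h₂ − E₂h₁) = E₂ → λ = E₂/(E₁h₂ − E₂h₁).
λ = 1.6/(1.7×7.2 − 1.6×1.1) = 1.6/10.48 = 0.1527 per s.

0.153 per s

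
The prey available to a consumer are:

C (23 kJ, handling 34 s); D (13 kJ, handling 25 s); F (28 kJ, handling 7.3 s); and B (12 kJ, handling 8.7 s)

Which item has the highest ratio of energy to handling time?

In descending order of E/h:
F: 28/7.3 = 3.84 kJ/s
B: 12/8.7 = 1.38 kJ/s
C: 23/34 = 0.676 kJ/s
D: 13/25 = 0.52 kJ/s

F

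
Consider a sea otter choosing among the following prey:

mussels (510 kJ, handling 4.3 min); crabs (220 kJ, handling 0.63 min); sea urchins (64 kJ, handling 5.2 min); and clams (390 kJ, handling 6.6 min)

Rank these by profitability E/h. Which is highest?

Profitability E/h (kJ/min): mussels = 510/4.3 = 119, crabs = 220/0.63 = 349, sea urchins = 64/5.2 = 12.3, clams = 390/6.6 = 59.1.
Ranked: crabs > mussels > clams > sea urchins.

crabs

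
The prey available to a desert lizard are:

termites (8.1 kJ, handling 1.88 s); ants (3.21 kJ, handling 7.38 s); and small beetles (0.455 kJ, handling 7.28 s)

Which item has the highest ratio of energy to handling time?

Profitability E/h (kJ/s): termites = 8.1/1.88 = 4.31, ants = 3.21/7.38 = 0.435, small beetles = 0.455/7.28 = 0.0625.
Ranked: termites > ants > small beetles.

termites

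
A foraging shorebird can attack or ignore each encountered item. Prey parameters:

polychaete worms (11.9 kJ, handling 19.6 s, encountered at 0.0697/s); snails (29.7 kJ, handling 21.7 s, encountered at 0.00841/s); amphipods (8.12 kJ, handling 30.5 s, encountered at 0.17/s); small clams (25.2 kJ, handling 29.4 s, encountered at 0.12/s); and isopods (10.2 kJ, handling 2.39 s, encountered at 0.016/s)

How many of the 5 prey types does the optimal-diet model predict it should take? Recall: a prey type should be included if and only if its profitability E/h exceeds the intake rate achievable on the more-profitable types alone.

Profitabilities (E/h, kJ/s): isopods 4.27, snails 1.37, small clams 0.857, polychaete worms 0.607, amphipods 0.266. Add prey in this order while the next type's profitability exceeds the intake rate on those already taken.
Rate on top 1: 0.1572. snails: 1.37 > 0.1572 → include.
Rate on top 2: 0.3383. small clams: 0.857 > 0.3383 → include.
Rate on top 3: 0.7238. polychaete worms: 0.607 < 0.7238 → exclude; stop.
Optimal diet: isopods, snails, small clams — 3 of 5 types.

3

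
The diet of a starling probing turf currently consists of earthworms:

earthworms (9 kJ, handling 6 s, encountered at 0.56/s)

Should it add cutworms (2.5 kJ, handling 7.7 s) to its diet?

No

Intake rate on the current diet: R = (0.56×9) / (1 + 0.56×6) = 5.04/4.36 = 1.156 kJ/s.
cutworms: E/h = 2.5/7.7 = 0.3247 kJ/s.
0.3247 < 1.156, so adding cutworms would lower the average — exclude it.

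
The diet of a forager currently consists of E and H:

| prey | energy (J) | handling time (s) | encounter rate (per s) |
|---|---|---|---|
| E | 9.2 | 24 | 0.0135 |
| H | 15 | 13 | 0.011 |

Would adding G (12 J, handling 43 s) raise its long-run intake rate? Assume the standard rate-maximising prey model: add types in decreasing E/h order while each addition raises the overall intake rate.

On E and H alone, R = ΣλE/(1+Σλh) = 0.2892/1.467 = 0.1971 J/s.
G: E/h = 12/43 = 0.2791 J/s.
0.2791 > 0.1971, so adding G raises the average — include it.

Yes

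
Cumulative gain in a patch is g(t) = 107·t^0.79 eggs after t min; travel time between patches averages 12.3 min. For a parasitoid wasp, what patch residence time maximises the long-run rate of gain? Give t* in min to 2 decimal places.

46.27 min

Maximise g(t)/(T+t): set derivative to zero → g'(t)(T+t) = g(t).
g'(t) = 0.79·107·t^-0.21. Setting 0.79·107·t^-0.21 = 107·t^0.79/(12.3+t) gives 0.79(12.3+t) = t, so 0.21·t = 0.79×12.3.
t* = 0.79×12.3/0.21 = 46.27 min.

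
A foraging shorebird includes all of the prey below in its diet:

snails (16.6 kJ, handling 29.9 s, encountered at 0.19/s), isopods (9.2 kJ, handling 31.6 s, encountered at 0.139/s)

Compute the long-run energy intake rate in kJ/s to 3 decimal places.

0.400 kJ/s

R = (0.19×16.6 + 0.139×9.2) / (1 + 0.19×29.9 + 0.139×31.6) = 4.433/11.07 = 0.4003 kJ/s.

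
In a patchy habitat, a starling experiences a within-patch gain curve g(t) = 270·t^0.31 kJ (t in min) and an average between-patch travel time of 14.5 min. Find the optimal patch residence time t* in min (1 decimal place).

By the marginal value theorem, leave when the instantaneous gain rate g'(t) equals the habitat-wide average g(t)/(T + t).
g'(t) = 0.31·270·t^-0.69. Setting 0.31·270·t^-0.69 = 270·t^0.31/(14.5+t) gives 0.31(14.5+t) = t, so 0.69·t = 0.31×14.5.
t* = 0.31×14.5/0.69 = 6.514 min.

6.5 min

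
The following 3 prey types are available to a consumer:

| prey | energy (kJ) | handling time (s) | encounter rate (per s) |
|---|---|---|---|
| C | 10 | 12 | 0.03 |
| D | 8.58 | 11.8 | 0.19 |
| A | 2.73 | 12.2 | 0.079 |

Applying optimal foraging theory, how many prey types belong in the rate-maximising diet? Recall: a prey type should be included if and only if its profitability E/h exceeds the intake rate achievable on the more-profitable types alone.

2

Profitabilities (E/h, kJ/s): C 0.833, D 0.727, A 0.224. Add prey in this order while the next type's profitability exceeds the intake rate on those already taken.
Rate on top 1: 0.2206. D: 0.727 > 0.2206 → include.
Rate on top 2: 0.5359. A: 0.224 < 0.5359 → exclude; stop.
Optimal diet: C, D — 2 of 3 types.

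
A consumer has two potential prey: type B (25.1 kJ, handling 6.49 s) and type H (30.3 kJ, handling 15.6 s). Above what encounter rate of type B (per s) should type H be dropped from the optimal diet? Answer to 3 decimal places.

The zero-one rule: include type H iff E₂/h₂ > λE₁/(1+λh₁). Equality gives the switch point.
λE₁h₂ = E₂ + λE₂h₁ ⇒ λ = E₂/(E₁h₂ − E₂h₁) = 30.3/(391.6 − 196.6) = 0.1555 per s.

0.155 per s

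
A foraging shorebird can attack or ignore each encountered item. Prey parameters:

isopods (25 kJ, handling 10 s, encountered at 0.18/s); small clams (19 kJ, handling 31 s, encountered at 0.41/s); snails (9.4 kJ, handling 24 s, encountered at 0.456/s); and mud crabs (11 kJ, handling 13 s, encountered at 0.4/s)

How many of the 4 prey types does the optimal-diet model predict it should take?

Rank by E/h (kJ/s): isopods 2.5, mud crabs 0.846, small clams 0.613, snails 0.392. Include each in turn until the next type's E/h falls below the running intake rate.
Rate on top 1: 1.607. mud crabs: 0.846 < 1.607 → exclude; stop.
Optimal diet: isopods — 1 of 4 types.

1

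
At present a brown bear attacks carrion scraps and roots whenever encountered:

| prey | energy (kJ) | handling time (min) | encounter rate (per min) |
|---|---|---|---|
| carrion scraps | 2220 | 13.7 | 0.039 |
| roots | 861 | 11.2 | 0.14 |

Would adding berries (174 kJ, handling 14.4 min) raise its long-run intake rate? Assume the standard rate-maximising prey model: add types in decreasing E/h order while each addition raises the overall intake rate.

Current rate: (0.039×2220 + 0.14×861)/(1 + 0.039×13.7 + 0.14×11.2) = 66.76 kJ/min.
berries: E/h = 174/14.4 = 12.08 kJ/min.
Since 12.08 < R, time spent handling berries is better spent searching.

No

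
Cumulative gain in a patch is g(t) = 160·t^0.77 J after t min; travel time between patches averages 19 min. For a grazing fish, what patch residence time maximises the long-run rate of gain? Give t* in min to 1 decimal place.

Maximise g(t)/(T+t): set derivative to zero → g'(t)(T+t) = g(t).
g'(t) = 0.77·160·t^-0.23. Setting 0.77·160·t^-0.23 = 160·t^0.77/(19+t) gives 0.77(19+t) = t, so 0.23·t = 0.77×19.
t* = 0.77×19/0.23 = 63.61 min.

63.6 min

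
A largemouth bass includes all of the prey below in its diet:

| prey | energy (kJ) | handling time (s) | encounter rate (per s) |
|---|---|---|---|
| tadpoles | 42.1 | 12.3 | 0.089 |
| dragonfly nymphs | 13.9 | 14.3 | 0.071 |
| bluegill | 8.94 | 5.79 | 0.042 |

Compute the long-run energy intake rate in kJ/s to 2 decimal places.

R = Σλ_iE_i / (1 + Σλ_ih_i)
Numerator: 0.089×42.1 + 0.071×13.9 + 0.042×8.94 = 5.109
Denominator: 1 + 0.089×12.3 + 0.071×14.3 + 0.042×5.79 = 3.353
R = 5.109/3.353 = 1.524 kJ/s

1.52 kJ/s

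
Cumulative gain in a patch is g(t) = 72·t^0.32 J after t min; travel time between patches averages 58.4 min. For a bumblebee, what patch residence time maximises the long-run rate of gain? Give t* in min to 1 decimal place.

27.5 min

Optimal t* satisfies g'(t*) = g(t*)/(T + t*).
g'(t) = 0.32·72·t^-0.68. Setting 0.32·72·t^-0.68 = 72·t^0.32/(58.4+t) gives 0.32(58.4+t) = t, so 0.68·t = 0.32×58.4.
t* = 0.32×58.4/0.68 = 27.48 min.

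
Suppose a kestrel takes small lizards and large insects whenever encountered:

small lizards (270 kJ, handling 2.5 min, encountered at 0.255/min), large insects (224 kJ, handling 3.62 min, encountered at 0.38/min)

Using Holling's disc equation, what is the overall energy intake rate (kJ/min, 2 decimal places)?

R = (0.255×270 + 0.38×224) / (1 + 0.255×2.5 + 0.38×3.62) = 154/3.013 = 51.1 kJ/min.

51.10 kJ/min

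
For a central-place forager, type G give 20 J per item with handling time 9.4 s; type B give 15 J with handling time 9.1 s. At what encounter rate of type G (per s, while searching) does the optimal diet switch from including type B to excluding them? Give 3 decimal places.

0.366 per s

At the threshold, the rate on type G alone equals the profitability of type B: λ·20/(1 + λ·9.4) = 15/9.1 = 1.648.
Rearranging, λ(20 − 1.648×9.4) = 1.648, so λ = 1.648/4.505 = 0.3659 per s.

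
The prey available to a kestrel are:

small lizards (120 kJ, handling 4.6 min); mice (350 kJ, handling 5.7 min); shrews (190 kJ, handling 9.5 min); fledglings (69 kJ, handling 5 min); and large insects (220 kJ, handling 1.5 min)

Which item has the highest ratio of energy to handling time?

large insects

Profitability E/h (kJ/min): small lizards = 120/4.6 = 26.1, mice = 350/5.7 = 61.4, shrews = 190/9.5 = 20, fledglings = 69/5 = 13.8, large insects = 220/1.5 = 147.
Ranked: large insects > mice > small lizards > shrews > fledglings.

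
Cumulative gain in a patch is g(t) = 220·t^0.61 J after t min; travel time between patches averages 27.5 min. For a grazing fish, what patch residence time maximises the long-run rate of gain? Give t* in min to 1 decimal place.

43.0 min

Maximise g(t)/(T+t): set derivative to zero → g'(t)(T+t) = g(t).
g'(t) = 0.61·220·t^-0.39. Setting 0.61·220·t^-0.39 = 220·t^0.61/(27.5+t) gives 0.61(27.5+t) = t, so 0.39·t = 0.61×27.5.
t* = 0.61×27.5/0.39 = 43.01 min.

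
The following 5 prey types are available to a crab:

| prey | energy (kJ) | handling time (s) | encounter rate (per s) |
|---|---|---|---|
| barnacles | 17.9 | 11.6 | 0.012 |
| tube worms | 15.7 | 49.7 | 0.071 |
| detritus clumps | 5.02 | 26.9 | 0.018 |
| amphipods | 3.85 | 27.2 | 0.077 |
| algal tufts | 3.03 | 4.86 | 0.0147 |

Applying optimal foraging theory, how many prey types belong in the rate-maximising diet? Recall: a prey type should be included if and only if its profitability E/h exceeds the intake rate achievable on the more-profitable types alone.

3

Profitabilities (E/h, kJ/s): barnacles 1.54, algal tufts 0.623, tube worms 0.316, detritus clumps 0.187, amphipods 0.142. Add prey in this order while the next type's profitability exceeds the intake rate on those already taken.
Rate on top 1: 0.1886. algal tufts: 0.623 > 0.1886 → include.
Rate on top 2: 0.2142. tube worms: 0.316 > 0.2142 → include.
Rate on top 3: 0.2899. detritus clumps: 0.187 < 0.2899 → exclude; stop.
Optimal diet: barnacles, algal tufts, tube worms — 3 of 5 types.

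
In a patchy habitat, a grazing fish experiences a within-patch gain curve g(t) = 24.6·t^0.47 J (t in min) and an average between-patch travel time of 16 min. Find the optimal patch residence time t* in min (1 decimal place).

14.2 min

By the marginal value theorem, leave when the instantaneous gain rate g'(t) equals the habitat-wide average g(t)/(T + t).
g'(t) = 0.47·24.6·t^-0.53. Setting 0.47·24.6·t^-0.53 = 24.6·t^0.47/(16+t) gives 0.47(16+t) = t, so 0.53·t = 0.47×16.
t* = 0.47×16/0.53 = 14.19 min.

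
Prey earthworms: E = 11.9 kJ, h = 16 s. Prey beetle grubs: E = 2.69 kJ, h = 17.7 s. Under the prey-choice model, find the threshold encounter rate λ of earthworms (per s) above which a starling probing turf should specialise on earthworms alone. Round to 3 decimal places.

0.016 per s

Drop beetle grubs once their profitability E₂/h₂ falls below the rate achievable on earthworms alone: E₂/h₂ = λE₁/(1 + λh₁).
Solve for λ: λE₁h₂ = E₂(1 + λh₁) → λ(E₁h₂ − E₂h₁) = E₂ → λ = E₂/(E₁h₂ − E₂h₁).
λ = 2.69/(11.9×17.7 − 2.69×16) = 2.69/167.6 = 0.01605 per s.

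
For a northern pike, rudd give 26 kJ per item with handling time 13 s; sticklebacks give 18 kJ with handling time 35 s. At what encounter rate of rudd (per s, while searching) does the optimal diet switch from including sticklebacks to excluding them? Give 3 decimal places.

The zero-one rule: include sticklebacks iff E₂/h₂ > λE₁/(1+λh₁). Equality gives the switch point.
λE₁h₂ = E₂ + λE₂h₁ ⇒ λ = E₂/(E₁h₂ − E₂h₁) = 18/(910 − 234) = 0.02663 per s.

0.027 per s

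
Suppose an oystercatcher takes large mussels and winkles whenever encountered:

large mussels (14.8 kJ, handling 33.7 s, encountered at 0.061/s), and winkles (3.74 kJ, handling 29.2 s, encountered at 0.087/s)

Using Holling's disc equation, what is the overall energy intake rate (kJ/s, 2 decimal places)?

R = Σλ_iE_i / (1 + Σλ_ih_i)
Numerator: 0.061×14.8 + 0.087×3.74 = 1.228
Denominator: 1 + 0.061×33.7 + 0.087×29.2 = 5.596
R = 1.228/5.596 = 0.2195 kJ/s

0.22 kJ/s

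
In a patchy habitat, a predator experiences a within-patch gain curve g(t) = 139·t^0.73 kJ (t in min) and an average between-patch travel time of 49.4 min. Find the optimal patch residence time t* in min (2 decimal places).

133.56 min

Optimal t* satisfies g'(t*) = g(t*)/(T + t*).
g'(t) = 0.73·139·t^-0.27. Setting 0.73·139·t^-0.27 = 139·t^0.73/(49.4+t) gives 0.73(49.4+t) = t, so 0.27·t = 0.73×49.4.
t* = 0.73×49.4/0.27 = 133.6 min.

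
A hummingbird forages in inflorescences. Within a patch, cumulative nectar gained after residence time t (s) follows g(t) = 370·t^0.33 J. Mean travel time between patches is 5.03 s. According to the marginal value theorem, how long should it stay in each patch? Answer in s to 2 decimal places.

By the marginal value theorem, leave when the instantaneous gain rate g'(t) equals the habitat-wide average g(t)/(T + t).
g'(t) = 0.33·370·t^-0.67. Setting 0.33·370·t^-0.67 = 370·t^0.33/(5.03+t) gives 0.33(5.03+t) = t, so 0.67·t = 0.33×5.03.
t* = 0.33×5.03/0.67 = 2.477 s.

2.48 s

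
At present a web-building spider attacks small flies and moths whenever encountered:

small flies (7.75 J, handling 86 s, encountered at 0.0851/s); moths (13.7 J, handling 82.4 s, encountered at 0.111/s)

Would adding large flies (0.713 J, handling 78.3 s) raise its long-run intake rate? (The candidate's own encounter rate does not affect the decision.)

No

Intake rate on the current diet: R = (0.0851×7.75 + 0.111×13.7) / (1 + 0.0851×86 + 0.111×82.4) = 2.18/17.46 = 0.1248 J/s.
Profitability of large flies: 0.713/78.3 = 0.009106 J/s.
0.009106 < 0.1248, so adding large flies would lower the average — exclude it.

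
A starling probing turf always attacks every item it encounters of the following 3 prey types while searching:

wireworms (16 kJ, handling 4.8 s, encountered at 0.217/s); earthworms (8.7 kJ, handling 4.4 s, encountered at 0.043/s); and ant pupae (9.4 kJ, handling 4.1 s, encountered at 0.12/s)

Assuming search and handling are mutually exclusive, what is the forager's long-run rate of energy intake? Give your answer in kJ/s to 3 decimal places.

1.827 kJ/s

R = Σλ_iE_i / (1 + Σλ_ih_i)
Numerator: 0.217×16 + 0.043×8.7 + 0.12×9.4 = 4.974
Denominator: 1 + 0.217×4.8 + 0.043×4.4 + 0.12×4.1 = 2.723
R = 4.974/2.723 = 1.827 kJ/s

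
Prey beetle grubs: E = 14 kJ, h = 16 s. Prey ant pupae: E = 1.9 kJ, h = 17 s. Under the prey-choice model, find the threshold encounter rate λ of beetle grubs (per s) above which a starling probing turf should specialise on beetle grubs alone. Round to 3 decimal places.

The zero-one rule: include ant pupae iff E₂/h₂ > λE₁/(1+λh₁). Equality gives the switch point.
λE₁h₂ = E₂ + λE₂h₁ ⇒ λ = E₂/(E₁h₂ − E₂h₁) = 1.9/(238 − 30.4) = 0.009152 per s.

0.009 per s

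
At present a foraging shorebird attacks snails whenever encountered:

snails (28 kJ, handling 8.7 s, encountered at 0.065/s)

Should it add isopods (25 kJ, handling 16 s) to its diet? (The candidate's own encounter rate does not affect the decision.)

Current rate: (0.065×28)/(1 + 0.065×8.7) = 1.163 kJ/s.
isopods: E/h = 25/16 = 1.562 kJ/s.
1.562 > 1.163, so adding isopods raises the average — include it.

Yes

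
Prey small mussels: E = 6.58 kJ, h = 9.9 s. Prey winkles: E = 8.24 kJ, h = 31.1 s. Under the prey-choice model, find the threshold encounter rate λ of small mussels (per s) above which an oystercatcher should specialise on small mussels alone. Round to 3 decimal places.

0.067 per s

Drop winkles once their profitability E₂/h₂ falls below the rate achievable on small mussels alone: E₂/h₂ = λE₁/(1 + λh₁).
Solve for λ: λE₁h₂ = E₂(1 + λh₁) → λ(E₁h₂ − E₂h₁) = E₂ → λ = E₂/(E₁h₂ − E₂h₁).
λ = 8.24/(6.58×31.1 − 8.24×9.9) = 8.24/123.1 = 0.06696 per s.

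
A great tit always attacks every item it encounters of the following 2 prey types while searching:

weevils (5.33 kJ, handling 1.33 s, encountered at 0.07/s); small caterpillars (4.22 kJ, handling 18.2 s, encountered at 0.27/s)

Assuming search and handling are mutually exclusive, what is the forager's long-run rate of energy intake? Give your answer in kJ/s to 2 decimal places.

R = Σλ_iE_i / (1 + Σλ_ih_i)
Numerator: 0.07×5.33 + 0.27×4.22 = 1.512
Denominator: 1 + 0.07×1.33 + 0.27×18.2 = 6.007
R = 1.512/6.007 = 0.2518 kJ/s

0.25 kJ/s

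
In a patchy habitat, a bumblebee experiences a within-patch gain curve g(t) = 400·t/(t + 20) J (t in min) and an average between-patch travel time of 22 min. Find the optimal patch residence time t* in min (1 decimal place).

Optimal t* satisfies g'(t*) = g(t*)/(T + t*).
g'(t) = 400·20/(t + 20)². Setting 400·20/(t+20)² = 400t/[(t+20)(22+t)] gives 20(22+t) = t(t+20), so t² = 20×22 = 440.
t* = √440 = 20.98 min.

21.0 min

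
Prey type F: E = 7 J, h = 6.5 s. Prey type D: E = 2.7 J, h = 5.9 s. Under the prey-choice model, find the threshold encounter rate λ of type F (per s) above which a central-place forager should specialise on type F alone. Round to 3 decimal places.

0.114 per s

At the threshold, the rate on type F alone equals the profitability of type D: λ·7/(1 + λ·6.5) = 2.7/5.9 = 0.4576.
Rearranging, λ(7 − 0.4576×6.5) = 0.4576, so λ = 0.4576/4.025 = 0.1137 per s.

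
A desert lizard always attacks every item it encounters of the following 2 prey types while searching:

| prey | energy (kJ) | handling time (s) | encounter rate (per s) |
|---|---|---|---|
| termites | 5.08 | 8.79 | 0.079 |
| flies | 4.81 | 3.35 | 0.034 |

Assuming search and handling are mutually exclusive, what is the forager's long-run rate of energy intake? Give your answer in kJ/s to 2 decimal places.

R = Σλ_iE_i / (1 + Σλ_ih_i)
Numerator: 0.079×5.08 + 0.034×4.81 = 0.5649
Denominator: 1 + 0.079×8.79 + 0.034×3.35 = 1.808
R = 0.5649/1.808 = 0.3124 kJ/s

0.31 kJ/s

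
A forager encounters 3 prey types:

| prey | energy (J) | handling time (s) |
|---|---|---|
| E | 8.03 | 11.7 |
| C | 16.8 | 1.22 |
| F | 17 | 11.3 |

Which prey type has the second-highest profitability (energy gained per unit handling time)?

Profitability E/h (J/s): E = 8.03/11.7 = 0.686, C = 16.8/1.22 = 13.8, F = 17/11.3 = 1.5.
Ranked: C > F > E.

F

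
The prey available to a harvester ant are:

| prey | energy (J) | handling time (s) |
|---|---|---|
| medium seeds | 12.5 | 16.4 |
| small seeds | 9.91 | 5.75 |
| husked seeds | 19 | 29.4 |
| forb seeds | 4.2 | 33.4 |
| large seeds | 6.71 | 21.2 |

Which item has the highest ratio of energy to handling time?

In descending order of E/h:
small seeds: 9.91/5.75 = 1.72 J/s
medium seeds: 12.5/16.4 = 0.762 J/s
husked seeds: 19/29.4 = 0.646 J/s
large seeds: 6.71/21.2 = 0.317 J/s
forb seeds: 4.2/33.4 = 0.126 J/s

small seeds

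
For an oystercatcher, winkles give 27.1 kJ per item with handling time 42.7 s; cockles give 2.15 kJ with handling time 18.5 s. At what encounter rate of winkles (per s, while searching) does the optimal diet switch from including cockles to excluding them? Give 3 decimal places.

0.005 per s

At the threshold, the rate on winkles alone equals the profitability of cockles: λ·27.1/(1 + λ·42.7) = 2.15/18.5 = 0.1162.
Rearranging, λ(27.1 − 0.1162×42.7) = 0.1162, so λ = 0.1162/22.14 = 0.00525 per s.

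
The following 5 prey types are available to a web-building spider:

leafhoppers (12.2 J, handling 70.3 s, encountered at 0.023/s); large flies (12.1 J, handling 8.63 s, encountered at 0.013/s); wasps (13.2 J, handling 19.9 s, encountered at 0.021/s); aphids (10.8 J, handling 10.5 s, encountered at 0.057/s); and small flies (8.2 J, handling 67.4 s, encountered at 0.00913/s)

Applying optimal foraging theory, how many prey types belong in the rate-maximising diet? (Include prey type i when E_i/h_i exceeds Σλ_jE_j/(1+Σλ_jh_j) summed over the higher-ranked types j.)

3

Profitabilities (E/h, J/s): large flies 1.4, aphids 1.03, wasps 0.663, leafhoppers 0.174, small flies 0.122. Add prey in this order while the next type's profitability exceeds the intake rate on those already taken.
Rate on top 1: 0.1414. aphids: 1.03 > 0.1414 → include.
Rate on top 2: 0.4518. wasps: 0.663 > 0.4518 → include.
Rate on top 3: 0.4933. leafhoppers: 0.174 < 0.4933 → exclude; stop.
Optimal diet: large flies, aphids, wasps — 3 of 5 types.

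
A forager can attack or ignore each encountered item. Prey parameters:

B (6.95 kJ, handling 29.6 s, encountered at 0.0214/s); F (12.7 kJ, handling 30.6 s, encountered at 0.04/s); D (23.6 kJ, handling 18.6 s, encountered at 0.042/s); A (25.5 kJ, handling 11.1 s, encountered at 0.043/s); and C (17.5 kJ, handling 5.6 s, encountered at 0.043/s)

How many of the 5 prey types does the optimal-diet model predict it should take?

E/h in descending order: C 3.12, A 2.3, D 1.27, F 0.415, B 0.235 kJ/s. The optimal diet is the largest prefix of this list for which every included type satisfies E_i/h_i > R on the types above it.
Rate on top 1: 0.6065. A: 2.3 > 0.6065 → include.
Rate on top 2: 1.076. D: 1.27 > 1.076 → include.
Rate on top 3: 1.136. F: 0.415 < 1.136 → exclude; stop.
Optimal diet: C, A, D — 3 of 5 types.

3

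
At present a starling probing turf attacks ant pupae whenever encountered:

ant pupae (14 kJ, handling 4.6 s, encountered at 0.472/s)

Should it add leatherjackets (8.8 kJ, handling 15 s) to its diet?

No

On ant pupae alone, R = ΣλE/(1+Σλh) = 6.608/3.171 = 2.084 kJ/s.
Profitability of leatherjackets: 8.8/15 = 0.5867 kJ/s.
0.5867 < 2.084, so adding leatherjackets would lower the average — exclude it.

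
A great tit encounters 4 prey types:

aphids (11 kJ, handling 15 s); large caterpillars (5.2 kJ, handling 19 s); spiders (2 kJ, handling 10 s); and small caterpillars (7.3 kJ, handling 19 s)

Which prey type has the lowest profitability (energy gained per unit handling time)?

In descending order of E/h:
aphids: 11/15 = 0.733 kJ/s
small caterpillars: 7.3/19 = 0.384 kJ/s
large caterpillars: 5.2/19 = 0.274 kJ/s
spiders: 2/10 = 0.2 kJ/s

spiders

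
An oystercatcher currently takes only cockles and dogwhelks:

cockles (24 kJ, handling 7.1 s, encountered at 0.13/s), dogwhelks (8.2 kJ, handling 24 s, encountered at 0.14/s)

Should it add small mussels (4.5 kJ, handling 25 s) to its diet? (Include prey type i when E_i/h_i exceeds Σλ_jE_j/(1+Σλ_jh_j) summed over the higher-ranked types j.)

No

Current rate: (0.13×24 + 0.14×8.2)/(1 + 0.13×7.1 + 0.14×24) = 0.8079 kJ/s.
Profitability of small mussels: 4.5/25 = 0.18 kJ/s.
0.18 < 0.8079, so adding small mussels would lower the average — exclude it.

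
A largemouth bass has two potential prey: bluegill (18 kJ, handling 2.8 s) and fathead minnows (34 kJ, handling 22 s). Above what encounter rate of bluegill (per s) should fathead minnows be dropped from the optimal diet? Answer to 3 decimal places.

At the threshold, the rate on bluegill alone equals the profitability of fathead minnows: λ·18/(1 + λ·2.8) = 34/22 = 1.545.
Rearranging, λ(18 − 1.545×2.8) = 1.545, so λ = 1.545/13.67 = 0.113 per s.

0.113 per s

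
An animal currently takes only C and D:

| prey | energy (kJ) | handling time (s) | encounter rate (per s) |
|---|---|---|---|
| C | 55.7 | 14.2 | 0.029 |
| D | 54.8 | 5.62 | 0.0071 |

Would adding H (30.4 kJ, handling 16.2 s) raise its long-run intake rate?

Yes

Current rate: (0.029×55.7 + 0.0071×54.8)/(1 + 0.029×14.2 + 0.0071×5.62) = 1.381 kJ/s.
H: E/h = 30.4/16.2 = 1.877 kJ/s.
Since 1.877 > R, including H increases the long-run rate.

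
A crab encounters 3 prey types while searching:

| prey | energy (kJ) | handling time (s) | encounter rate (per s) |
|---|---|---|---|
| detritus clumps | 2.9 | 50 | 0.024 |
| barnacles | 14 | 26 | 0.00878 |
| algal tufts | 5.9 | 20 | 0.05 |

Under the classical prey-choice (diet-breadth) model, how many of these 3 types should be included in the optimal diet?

2

Rank by E/h (kJ/s): barnacles 0.538, algal tufts 0.295, detritus clumps 0.058. Include each in turn until the next type's E/h falls below the running intake rate.
Rate on top 1: 0.1001. algal tufts: 0.295 > 0.1001 → include.
Rate on top 2: 0.1876. detritus clumps: 0.058 < 0.1876 → exclude; stop.
Optimal diet: barnacles, algal tufts — 2 of 3 types.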